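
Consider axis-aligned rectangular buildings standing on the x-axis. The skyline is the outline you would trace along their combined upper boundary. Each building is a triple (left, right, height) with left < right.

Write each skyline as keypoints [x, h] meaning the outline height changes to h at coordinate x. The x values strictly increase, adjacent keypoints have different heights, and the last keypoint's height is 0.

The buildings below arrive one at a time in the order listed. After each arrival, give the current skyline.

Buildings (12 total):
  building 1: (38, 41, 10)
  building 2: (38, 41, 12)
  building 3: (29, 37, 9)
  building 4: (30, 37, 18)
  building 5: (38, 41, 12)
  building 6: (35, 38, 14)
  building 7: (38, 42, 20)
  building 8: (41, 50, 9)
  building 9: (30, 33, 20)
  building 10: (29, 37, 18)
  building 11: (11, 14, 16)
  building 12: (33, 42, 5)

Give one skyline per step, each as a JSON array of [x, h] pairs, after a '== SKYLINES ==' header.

== SKYLINES ==
[[38,10],[41,0]]
[[38,12],[41,0]]
[[29,9],[37,0],[38,12],[41,0]]
[[29,9],[30,18],[37,0],[38,12],[41,0]]
[[29,9],[30,18],[37,0],[38,12],[41,0]]
[[29,9],[30,18],[37,14],[38,12],[41,0]]
[[29,9],[30,18],[37,14],[38,20],[42,0]]
[[29,9],[30,18],[37,14],[38,20],[42,9],[50,0]]
[[29,9],[30,20],[33,18],[37,14],[38,20],[42,9],[50,0]]
[[29,18],[30,20],[33,18],[37,14],[38,20],[42,9],[50,0]]
[[11,16],[14,0],[29,18],[30,20],[33,18],[37,14],[38,20],[42,9],[50,0]]
[[11,16],[14,0],[29,18],[30,20],[33,18],[37,14],[38,20],[42,9],[50,0]]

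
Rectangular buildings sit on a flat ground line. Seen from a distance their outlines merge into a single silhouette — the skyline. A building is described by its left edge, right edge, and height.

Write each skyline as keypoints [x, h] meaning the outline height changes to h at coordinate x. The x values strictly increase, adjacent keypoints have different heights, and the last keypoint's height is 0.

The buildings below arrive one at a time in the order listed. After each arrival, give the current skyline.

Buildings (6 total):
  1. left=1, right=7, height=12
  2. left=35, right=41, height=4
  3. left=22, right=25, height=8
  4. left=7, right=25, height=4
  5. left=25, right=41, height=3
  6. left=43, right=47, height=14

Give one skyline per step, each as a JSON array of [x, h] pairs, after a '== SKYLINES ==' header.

== SKYLINES ==
[[1,12],[7,0]]
[[1,12],[7,0],[35,4],[41,0]]
[[1,12],[7,0],[22,8],[25,0],[35,4],[41,0]]
[[1,12],[7,4],[22,8],[25,0],[35,4],[41,0]]
[[1,12],[7,4],[22,8],[25,3],[35,4],[41,0]]
[[1,12],[7,4],[22,8],[25,3],[35,4],[41,0],[43,14],[47,0]]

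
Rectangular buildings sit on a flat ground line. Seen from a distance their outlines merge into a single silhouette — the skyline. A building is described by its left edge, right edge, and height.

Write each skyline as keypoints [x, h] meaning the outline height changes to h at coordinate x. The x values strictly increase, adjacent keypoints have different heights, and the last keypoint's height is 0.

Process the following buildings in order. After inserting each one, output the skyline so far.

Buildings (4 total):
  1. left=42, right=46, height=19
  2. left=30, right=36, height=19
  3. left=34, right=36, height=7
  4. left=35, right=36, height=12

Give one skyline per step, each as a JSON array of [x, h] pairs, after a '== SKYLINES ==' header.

== SKYLINES ==
[[42,19],[46,0]]
[[30,19],[36,0],[42,19],[46,0]]
[[30,19],[36,0],[42,19],[46,0]]
[[30,19],[36,0],[42,19],[46,0]]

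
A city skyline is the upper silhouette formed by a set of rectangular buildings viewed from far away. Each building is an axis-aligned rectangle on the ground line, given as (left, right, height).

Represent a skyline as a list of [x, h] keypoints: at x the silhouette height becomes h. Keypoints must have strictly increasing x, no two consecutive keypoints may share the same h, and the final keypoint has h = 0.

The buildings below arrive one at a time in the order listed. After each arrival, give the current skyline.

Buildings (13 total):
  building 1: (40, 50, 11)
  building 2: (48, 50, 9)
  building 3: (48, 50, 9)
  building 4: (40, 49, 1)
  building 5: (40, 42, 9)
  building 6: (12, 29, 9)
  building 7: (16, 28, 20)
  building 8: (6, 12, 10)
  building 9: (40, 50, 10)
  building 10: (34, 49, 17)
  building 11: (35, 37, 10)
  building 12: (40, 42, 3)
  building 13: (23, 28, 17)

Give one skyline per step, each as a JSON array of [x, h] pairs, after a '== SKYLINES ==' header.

== SKYLINES ==
[[40,11],[50,0]]
[[40,11],[50,0]]
[[40,11],[50,0]]
[[40,11],[50,0]]
[[40,11],[50,0]]
[[12,9],[29,0],[40,11],[50,0]]
[[12,9],[16,20],[28,9],[29,0],[40,11],[50,0]]
[[6,10],[12,9],[16,20],[28,9],[29,0],[40,11],[50,0]]
[[6,10],[12,9],[16,20],[28,9],[29,0],[40,11],[50,0]]
[[6,10],[12,9],[16,20],[28,9],[29,0],[34,17],[49,11],[50,0]]
[[6,10],[12,9],[16,20],[28,9],[29,0],[34,17],[49,11],[50,0]]
[[6,10],[12,9],[16,20],[28,9],[29,0],[34,17],[49,11],[50,0]]
[[6,10],[12,9],[16,20],[28,9],[29,0],[34,17],[49,11],[50,0]]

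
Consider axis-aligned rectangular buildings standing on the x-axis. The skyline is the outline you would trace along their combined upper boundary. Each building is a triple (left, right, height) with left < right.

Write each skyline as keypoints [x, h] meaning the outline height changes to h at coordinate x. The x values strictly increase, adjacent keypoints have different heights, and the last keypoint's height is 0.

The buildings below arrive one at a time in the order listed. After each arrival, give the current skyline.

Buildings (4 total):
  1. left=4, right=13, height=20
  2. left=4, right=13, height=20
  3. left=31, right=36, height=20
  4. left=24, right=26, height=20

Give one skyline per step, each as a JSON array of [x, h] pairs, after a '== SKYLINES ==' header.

== SKYLINES ==
[[4,20],[13,0]]
[[4,20],[13,0]]
[[4,20],[13,0],[31,20],[36,0]]
[[4,20],[13,0],[24,20],[26,0],[31,20],[36,0]]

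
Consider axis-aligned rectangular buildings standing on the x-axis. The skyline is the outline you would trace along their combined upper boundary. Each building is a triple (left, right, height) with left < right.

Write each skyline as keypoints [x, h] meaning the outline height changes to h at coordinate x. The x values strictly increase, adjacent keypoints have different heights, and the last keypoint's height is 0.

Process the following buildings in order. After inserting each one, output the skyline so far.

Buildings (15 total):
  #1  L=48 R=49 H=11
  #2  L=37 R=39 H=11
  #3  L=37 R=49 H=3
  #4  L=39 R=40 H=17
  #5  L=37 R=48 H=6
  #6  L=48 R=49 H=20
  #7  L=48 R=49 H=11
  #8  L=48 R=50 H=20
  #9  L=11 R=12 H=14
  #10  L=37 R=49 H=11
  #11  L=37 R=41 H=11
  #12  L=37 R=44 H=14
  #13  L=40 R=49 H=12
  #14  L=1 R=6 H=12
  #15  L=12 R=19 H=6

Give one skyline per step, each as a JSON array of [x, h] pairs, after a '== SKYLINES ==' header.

== SKYLINES ==
[[48,11],[49,0]]
[[37,11],[39,0],[48,11],[49,0]]
[[37,11],[39,3],[48,11],[49,0]]
[[37,11],[39,17],[40,3],[48,11],[49,0]]
[[37,11],[39,17],[40,6],[48,11],[49,0]]
[[37,11],[39,17],[40,6],[48,20],[49,0]]
[[37,11],[39,17],[40,6],[48,20],[49,0]]
[[37,11],[39,17],[40,6],[48,20],[50,0]]
[[11,14],[12,0],[37,11],[39,17],[40,6],[48,20],[50,0]]
[[11,14],[12,0],[37,11],[39,17],[40,11],[48,20],[50,0]]
[[11,14],[12,0],[37,11],[39,17],[40,11],[48,20],[50,0]]
[[11,14],[12,0],[37,14],[39,17],[40,14],[44,11],[48,20],[50,0]]
[[11,14],[12,0],[37,14],[39,17],[40,14],[44,12],[48,20],[50,0]]
[[1,12],[6,0],[11,14],[12,0],[37,14],[39,17],[40,14],[44,12],[48,20],[50,0]]
[[1,12],[6,0],[11,14],[12,6],[19,0],[37,14],[39,17],[40,14],[44,12],[48,20],[50,0]]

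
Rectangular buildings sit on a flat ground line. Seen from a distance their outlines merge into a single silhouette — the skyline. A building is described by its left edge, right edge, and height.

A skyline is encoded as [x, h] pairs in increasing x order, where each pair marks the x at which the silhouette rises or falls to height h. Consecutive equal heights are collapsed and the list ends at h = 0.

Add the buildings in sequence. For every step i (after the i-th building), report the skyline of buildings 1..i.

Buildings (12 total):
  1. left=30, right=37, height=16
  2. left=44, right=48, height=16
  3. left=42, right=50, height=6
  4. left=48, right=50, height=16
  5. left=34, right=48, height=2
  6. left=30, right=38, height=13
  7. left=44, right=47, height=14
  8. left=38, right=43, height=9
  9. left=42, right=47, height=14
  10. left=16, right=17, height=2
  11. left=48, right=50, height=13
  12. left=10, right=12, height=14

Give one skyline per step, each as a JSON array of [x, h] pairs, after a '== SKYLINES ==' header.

== SKYLINES ==
[[30,16],[37,0]]
[[30,16],[37,0],[44,16],[48,0]]
[[30,16],[37,0],[42,6],[44,16],[48,6],[50,0]]
[[30,16],[37,0],[42,6],[44,16],[50,0]]
[[30,16],[37,2],[42,6],[44,16],[50,0]]
[[30,16],[37,13],[38,2],[42,6],[44,16],[50,0]]
[[30,16],[37,13],[38,2],[42,6],[44,16],[50,0]]
[[30,16],[37,13],[38,9],[43,6],[44,16],[50,0]]
[[30,16],[37,13],[38,9],[42,14],[44,16],[50,0]]
[[16,2],[17,0],[30,16],[37,13],[38,9],[42,14],[44,16],[50,0]]
[[16,2],[17,0],[30,16],[37,13],[38,9],[42,14],[44,16],[50,0]]
[[10,14],[12,0],[16,2],[17,0],[30,16],[37,13],[38,9],[42,14],[44,16],[50,0]]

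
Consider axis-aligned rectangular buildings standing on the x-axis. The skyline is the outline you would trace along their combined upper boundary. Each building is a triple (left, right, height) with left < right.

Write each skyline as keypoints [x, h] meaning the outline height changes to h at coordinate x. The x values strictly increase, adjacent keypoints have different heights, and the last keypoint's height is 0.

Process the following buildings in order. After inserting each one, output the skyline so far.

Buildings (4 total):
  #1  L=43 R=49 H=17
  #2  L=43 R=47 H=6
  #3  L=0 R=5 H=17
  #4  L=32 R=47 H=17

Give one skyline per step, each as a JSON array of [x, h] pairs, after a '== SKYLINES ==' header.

== SKYLINES ==
[[43,17],[49,0]]
[[43,17],[49,0]]
[[0,17],[5,0],[43,17],[49,0]]
[[0,17],[5,0],[32,17],[49,0]]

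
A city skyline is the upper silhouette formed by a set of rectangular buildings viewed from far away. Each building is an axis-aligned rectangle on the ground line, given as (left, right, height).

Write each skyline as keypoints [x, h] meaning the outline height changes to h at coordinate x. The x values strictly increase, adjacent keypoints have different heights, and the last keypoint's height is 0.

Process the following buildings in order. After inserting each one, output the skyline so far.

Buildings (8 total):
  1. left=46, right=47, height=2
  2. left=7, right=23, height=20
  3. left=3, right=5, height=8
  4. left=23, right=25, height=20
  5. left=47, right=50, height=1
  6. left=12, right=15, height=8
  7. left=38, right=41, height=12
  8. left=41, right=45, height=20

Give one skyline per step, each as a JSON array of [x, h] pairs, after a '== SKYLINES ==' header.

== SKYLINES ==
[[46,2],[47,0]]
[[7,20],[23,0],[46,2],[47,0]]
[[3,8],[5,0],[7,20],[23,0],[46,2],[47,0]]
[[3,8],[5,0],[7,20],[25,0],[46,2],[47,0]]
[[3,8],[5,0],[7,20],[25,0],[46,2],[47,1],[50,0]]
[[3,8],[5,0],[7,20],[25,0],[46,2],[47,1],[50,0]]
[[3,8],[5,0],[7,20],[25,0],[38,12],[41,0],[46,2],[47,1],[50,0]]
[[3,8],[5,0],[7,20],[25,0],[38,12],[41,20],[45,0],[46,2],[47,1],[50,0]]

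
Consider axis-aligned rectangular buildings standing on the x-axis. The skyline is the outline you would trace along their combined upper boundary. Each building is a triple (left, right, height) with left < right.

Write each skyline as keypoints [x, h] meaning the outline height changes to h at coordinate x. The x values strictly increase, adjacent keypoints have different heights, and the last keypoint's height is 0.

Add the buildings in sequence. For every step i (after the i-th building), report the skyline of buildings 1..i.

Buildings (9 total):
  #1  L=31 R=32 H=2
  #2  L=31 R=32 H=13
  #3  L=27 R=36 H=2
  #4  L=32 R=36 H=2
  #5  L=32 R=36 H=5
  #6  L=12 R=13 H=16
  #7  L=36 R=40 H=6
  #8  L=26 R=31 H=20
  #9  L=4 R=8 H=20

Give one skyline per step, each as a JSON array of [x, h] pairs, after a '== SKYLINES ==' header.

== SKYLINES ==
[[31,2],[32,0]]
[[31,13],[32,0]]
[[27,2],[31,13],[32,2],[36,0]]
[[27,2],[31,13],[32,2],[36,0]]
[[27,2],[31,13],[32,5],[36,0]]
[[12,16],[13,0],[27,2],[31,13],[32,5],[36,0]]
[[12,16],[13,0],[27,2],[31,13],[32,5],[36,6],[40,0]]
[[12,16],[13,0],[26,20],[31,13],[32,5],[36,6],[40,0]]
[[4,20],[8,0],[12,16],[13,0],[26,20],[31,13],[32,5],[36,6],[40,0]]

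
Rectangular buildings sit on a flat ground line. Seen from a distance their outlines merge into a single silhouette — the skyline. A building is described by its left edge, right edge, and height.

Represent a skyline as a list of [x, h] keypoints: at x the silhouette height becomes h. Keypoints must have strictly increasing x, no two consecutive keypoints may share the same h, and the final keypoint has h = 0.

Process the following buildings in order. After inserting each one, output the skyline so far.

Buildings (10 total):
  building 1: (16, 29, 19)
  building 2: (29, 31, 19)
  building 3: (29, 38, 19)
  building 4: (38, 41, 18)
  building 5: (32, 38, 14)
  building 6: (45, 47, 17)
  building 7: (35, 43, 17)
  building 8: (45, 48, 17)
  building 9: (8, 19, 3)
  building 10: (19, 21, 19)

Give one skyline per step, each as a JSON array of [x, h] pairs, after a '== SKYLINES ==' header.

== SKYLINES ==
[[16,19],[29,0]]
[[16,19],[31,0]]
[[16,19],[38,0]]
[[16,19],[38,18],[41,0]]
[[16,19],[38,18],[41,0]]
[[16,19],[38,18],[41,0],[45,17],[47,0]]
[[16,19],[38,18],[41,17],[43,0],[45,17],[47,0]]
[[16,19],[38,18],[41,17],[43,0],[45,17],[48,0]]
[[8,3],[16,19],[38,18],[41,17],[43,0],[45,17],[48,0]]
[[8,3],[16,19],[38,18],[41,17],[43,0],[45,17],[48,0]]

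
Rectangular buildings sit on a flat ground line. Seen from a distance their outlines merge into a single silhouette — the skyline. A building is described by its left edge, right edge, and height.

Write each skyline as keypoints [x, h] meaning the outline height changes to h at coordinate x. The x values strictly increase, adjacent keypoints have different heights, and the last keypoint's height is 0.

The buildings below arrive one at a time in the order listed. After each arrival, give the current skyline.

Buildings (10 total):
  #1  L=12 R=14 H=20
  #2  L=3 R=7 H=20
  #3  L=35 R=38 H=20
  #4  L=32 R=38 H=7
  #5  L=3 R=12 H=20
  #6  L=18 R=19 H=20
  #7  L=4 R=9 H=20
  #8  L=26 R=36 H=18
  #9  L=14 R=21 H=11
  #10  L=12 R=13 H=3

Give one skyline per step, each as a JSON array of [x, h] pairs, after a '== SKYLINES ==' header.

== SKYLINES ==
[[12,20],[14,0]]
[[3,20],[7,0],[12,20],[14,0]]
[[3,20],[7,0],[12,20],[14,0],[35,20],[38,0]]
[[3,20],[7,0],[12,20],[14,0],[32,7],[35,20],[38,0]]
[[3,20],[14,0],[32,7],[35,20],[38,0]]
[[3,20],[14,0],[18,20],[19,0],[32,7],[35,20],[38,0]]
[[3,20],[14,0],[18,20],[19,0],[32,7],[35,20],[38,0]]
[[3,20],[14,0],[18,20],[19,0],[26,18],[35,20],[38,0]]
[[3,20],[14,11],[18,20],[19,11],[21,0],[26,18],[35,20],[38,0]]
[[3,20],[14,11],[18,20],[19,11],[21,0],[26,18],[35,20],[38,0]]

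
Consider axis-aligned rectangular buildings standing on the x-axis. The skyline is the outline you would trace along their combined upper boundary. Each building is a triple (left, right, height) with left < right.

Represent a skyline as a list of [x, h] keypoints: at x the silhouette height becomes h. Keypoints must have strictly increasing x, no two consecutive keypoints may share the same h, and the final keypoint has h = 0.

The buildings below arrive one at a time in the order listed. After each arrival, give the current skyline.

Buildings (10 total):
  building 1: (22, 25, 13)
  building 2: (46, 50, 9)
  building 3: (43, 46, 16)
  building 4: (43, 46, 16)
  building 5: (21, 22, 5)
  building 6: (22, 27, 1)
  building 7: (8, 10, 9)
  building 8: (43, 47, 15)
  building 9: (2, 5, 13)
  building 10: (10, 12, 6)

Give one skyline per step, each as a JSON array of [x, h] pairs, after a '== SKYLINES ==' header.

== SKYLINES ==
[[22,13],[25,0]]
[[22,13],[25,0],[46,9],[50,0]]
[[22,13],[25,0],[43,16],[46,9],[50,0]]
[[22,13],[25,0],[43,16],[46,9],[50,0]]
[[21,5],[22,13],[25,0],[43,16],[46,9],[50,0]]
[[21,5],[22,13],[25,1],[27,0],[43,16],[46,9],[50,0]]
[[8,9],[10,0],[21,5],[22,13],[25,1],[27,0],[43,16],[46,9],[50,0]]
[[8,9],[10,0],[21,5],[22,13],[25,1],[27,0],[43,16],[46,15],[47,9],[50,0]]
[[2,13],[5,0],[8,9],[10,0],[21,5],[22,13],[25,1],[27,0],[43,16],[46,15],[47,9],[50,0]]
[[2,13],[5,0],[8,9],[10,6],[12,0],[21,5],[22,13],[25,1],[27,0],[43,16],[46,15],[47,9],[50,0]]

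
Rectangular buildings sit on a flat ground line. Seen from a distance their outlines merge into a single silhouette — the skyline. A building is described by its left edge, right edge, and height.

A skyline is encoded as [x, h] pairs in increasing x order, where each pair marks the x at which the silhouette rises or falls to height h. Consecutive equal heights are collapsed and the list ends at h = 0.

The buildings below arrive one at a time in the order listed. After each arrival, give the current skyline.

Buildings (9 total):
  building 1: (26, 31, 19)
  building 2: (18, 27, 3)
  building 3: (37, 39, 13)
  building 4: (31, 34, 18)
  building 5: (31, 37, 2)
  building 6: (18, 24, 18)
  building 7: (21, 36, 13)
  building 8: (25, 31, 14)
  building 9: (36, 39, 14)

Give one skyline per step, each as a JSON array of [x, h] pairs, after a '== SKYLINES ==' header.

== SKYLINES ==
[[26,19],[31,0]]
[[18,3],[26,19],[31,0]]
[[18,3],[26,19],[31,0],[37,13],[39,0]]
[[18,3],[26,19],[31,18],[34,0],[37,13],[39,0]]
[[18,3],[26,19],[31,18],[34,2],[37,13],[39,0]]
[[18,18],[24,3],[26,19],[31,18],[34,2],[37,13],[39,0]]
[[18,18],[24,13],[26,19],[31,18],[34,13],[36,2],[37,13],[39,0]]
[[18,18],[24,13],[25,14],[26,19],[31,18],[34,13],[36,2],[37,13],[39,0]]
[[18,18],[24,13],[25,14],[26,19],[31,18],[34,13],[36,14],[39,0]]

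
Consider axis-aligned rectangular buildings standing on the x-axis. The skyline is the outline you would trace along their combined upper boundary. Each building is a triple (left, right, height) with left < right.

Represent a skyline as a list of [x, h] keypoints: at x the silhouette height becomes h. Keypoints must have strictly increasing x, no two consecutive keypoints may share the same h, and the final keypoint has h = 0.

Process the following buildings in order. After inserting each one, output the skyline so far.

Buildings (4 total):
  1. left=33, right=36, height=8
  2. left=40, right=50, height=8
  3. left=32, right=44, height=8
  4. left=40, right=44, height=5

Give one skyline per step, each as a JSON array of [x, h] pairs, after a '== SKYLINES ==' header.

== SKYLINES ==
[[33,8],[36,0]]
[[33,8],[36,0],[40,8],[50,0]]
[[32,8],[50,0]]
[[32,8],[50,0]]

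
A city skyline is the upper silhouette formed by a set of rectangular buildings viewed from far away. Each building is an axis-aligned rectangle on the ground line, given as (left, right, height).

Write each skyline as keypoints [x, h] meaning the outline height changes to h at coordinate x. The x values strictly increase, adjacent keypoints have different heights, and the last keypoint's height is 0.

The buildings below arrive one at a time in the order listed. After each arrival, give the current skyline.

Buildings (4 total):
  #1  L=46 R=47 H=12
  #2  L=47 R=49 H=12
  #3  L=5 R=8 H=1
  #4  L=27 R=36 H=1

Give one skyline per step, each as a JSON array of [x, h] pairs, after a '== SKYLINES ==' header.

== SKYLINES ==
[[46,12],[47,0]]
[[46,12],[49,0]]
[[5,1],[8,0],[46,12],[49,0]]
[[5,1],[8,0],[27,1],[36,0],[46,12],[49,0]]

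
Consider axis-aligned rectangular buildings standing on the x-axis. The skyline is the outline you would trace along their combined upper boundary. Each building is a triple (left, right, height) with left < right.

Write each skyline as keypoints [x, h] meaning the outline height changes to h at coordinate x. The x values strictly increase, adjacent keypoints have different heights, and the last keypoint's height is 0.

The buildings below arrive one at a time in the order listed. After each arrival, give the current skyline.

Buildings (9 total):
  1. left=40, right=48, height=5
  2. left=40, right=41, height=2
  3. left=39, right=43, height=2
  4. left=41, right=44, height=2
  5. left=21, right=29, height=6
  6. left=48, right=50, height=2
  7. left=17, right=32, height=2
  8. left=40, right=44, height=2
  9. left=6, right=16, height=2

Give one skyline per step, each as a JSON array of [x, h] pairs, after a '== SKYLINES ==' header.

== SKYLINES ==
[[40,5],[48,0]]
[[40,5],[48,0]]
[[39,2],[40,5],[48,0]]
[[39,2],[40,5],[48,0]]
[[21,6],[29,0],[39,2],[40,5],[48,0]]
[[21,6],[29,0],[39,2],[40,5],[48,2],[50,0]]
[[17,2],[21,6],[29,2],[32,0],[39,2],[40,5],[48,2],[50,0]]
[[17,2],[21,6],[29,2],[32,0],[39,2],[40,5],[48,2],[50,0]]
[[6,2],[16,0],[17,2],[21,6],[29,2],[32,0],[39,2],[40,5],[48,2],[50,0]]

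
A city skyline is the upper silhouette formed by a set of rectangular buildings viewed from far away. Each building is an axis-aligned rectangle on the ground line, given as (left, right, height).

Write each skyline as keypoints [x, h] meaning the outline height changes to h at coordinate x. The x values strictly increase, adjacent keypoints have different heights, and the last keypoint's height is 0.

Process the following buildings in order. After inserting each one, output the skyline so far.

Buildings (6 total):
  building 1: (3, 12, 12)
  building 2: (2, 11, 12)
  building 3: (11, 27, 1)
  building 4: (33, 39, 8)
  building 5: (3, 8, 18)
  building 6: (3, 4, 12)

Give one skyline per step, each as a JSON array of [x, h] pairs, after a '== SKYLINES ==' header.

== SKYLINES ==
[[3,12],[12,0]]
[[2,12],[12,0]]
[[2,12],[12,1],[27,0]]
[[2,12],[12,1],[27,0],[33,8],[39,0]]
[[2,12],[3,18],[8,12],[12,1],[27,0],[33,8],[39,0]]
[[2,12],[3,18],[8,12],[12,1],[27,0],[33,8],[39,0]]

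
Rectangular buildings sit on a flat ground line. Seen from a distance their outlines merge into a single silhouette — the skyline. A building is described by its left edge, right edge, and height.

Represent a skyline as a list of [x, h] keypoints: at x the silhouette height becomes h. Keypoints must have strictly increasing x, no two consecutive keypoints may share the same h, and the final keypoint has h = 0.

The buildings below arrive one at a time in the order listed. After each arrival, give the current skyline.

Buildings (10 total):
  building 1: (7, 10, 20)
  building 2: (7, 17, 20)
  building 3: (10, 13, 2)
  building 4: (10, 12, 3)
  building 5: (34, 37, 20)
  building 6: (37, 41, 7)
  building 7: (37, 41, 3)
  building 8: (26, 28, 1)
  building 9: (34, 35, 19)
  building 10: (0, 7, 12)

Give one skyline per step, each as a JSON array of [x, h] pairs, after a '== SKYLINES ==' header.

== SKYLINES ==
[[7,20],[10,0]]
[[7,20],[17,0]]
[[7,20],[17,0]]
[[7,20],[17,0]]
[[7,20],[17,0],[34,20],[37,0]]
[[7,20],[17,0],[34,20],[37,7],[41,0]]
[[7,20],[17,0],[34,20],[37,7],[41,0]]
[[7,20],[17,0],[26,1],[28,0],[34,20],[37,7],[41,0]]
[[7,20],[17,0],[26,1],[28,0],[34,20],[37,7],[41,0]]
[[0,12],[7,20],[17,0],[26,1],[28,0],[34,20],[37,7],[41,0]]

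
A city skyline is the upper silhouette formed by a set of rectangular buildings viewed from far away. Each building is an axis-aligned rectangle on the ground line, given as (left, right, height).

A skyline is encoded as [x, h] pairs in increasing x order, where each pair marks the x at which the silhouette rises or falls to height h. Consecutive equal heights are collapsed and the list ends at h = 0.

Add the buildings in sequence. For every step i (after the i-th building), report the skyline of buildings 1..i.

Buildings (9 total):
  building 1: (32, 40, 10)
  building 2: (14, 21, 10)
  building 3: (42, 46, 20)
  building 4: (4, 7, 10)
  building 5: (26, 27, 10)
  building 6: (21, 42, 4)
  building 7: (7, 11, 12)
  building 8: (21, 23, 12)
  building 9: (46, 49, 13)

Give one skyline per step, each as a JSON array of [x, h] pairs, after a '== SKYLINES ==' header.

== SKYLINES ==
[[32,10],[40,0]]
[[14,10],[21,0],[32,10],[40,0]]
[[14,10],[21,0],[32,10],[40,0],[42,20],[46,0]]
[[4,10],[7,0],[14,10],[21,0],[32,10],[40,0],[42,20],[46,0]]
[[4,10],[7,0],[14,10],[21,0],[26,10],[27,0],[32,10],[40,0],[42,20],[46,0]]
[[4,10],[7,0],[14,10],[21,4],[26,10],[27,4],[32,10],[40,4],[42,20],[46,0]]
[[4,10],[7,12],[11,0],[14,10],[21,4],[26,10],[27,4],[32,10],[40,4],[42,20],[46,0]]
[[4,10],[7,12],[11,0],[14,10],[21,12],[23,4],[26,10],[27,4],[32,10],[40,4],[42,20],[46,0]]
[[4,10],[7,12],[11,0],[14,10],[21,12],[23,4],[26,10],[27,4],[32,10],[40,4],[42,20],[46,13],[49,0]]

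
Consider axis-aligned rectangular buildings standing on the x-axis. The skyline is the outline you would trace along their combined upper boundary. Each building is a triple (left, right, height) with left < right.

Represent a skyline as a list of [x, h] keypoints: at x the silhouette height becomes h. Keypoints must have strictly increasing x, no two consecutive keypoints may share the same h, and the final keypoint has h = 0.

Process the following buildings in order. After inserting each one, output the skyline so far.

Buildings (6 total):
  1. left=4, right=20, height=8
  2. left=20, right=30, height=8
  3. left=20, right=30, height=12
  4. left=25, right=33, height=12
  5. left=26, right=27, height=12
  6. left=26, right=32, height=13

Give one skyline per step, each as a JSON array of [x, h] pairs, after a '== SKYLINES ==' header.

== SKYLINES ==
[[4,8],[20,0]]
[[4,8],[30,0]]
[[4,8],[20,12],[30,0]]
[[4,8],[20,12],[33,0]]
[[4,8],[20,12],[33,0]]
[[4,8],[20,12],[26,13],[32,12],[33,0]]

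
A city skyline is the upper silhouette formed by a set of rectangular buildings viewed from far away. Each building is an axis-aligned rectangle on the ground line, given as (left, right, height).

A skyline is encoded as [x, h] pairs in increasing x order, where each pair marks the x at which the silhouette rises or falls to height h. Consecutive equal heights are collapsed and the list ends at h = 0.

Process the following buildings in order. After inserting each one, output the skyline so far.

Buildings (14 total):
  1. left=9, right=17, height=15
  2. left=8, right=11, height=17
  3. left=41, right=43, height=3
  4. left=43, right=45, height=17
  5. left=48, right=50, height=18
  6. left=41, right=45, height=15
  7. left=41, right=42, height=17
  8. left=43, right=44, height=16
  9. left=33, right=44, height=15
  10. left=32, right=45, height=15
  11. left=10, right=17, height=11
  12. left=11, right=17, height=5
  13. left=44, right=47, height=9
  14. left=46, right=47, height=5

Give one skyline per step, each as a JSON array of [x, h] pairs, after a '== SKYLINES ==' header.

== SKYLINES ==
[[9,15],[17,0]]
[[8,17],[11,15],[17,0]]
[[8,17],[11,15],[17,0],[41,3],[43,0]]
[[8,17],[11,15],[17,0],[41,3],[43,17],[45,0]]
[[8,17],[11,15],[17,0],[41,3],[43,17],[45,0],[48,18],[50,0]]
[[8,17],[11,15],[17,0],[41,15],[43,17],[45,0],[48,18],[50,0]]
[[8,17],[11,15],[17,0],[41,17],[42,15],[43,17],[45,0],[48,18],[50,0]]
[[8,17],[11,15],[17,0],[41,17],[42,15],[43,17],[45,0],[48,18],[50,0]]
[[8,17],[11,15],[17,0],[33,15],[41,17],[42,15],[43,17],[45,0],[48,18],[50,0]]
[[8,17],[11,15],[17,0],[32,15],[41,17],[42,15],[43,17],[45,0],[48,18],[50,0]]
[[8,17],[11,15],[17,0],[32,15],[41,17],[42,15],[43,17],[45,0],[48,18],[50,0]]
[[8,17],[11,15],[17,0],[32,15],[41,17],[42,15],[43,17],[45,0],[48,18],[50,0]]
[[8,17],[11,15],[17,0],[32,15],[41,17],[42,15],[43,17],[45,9],[47,0],[48,18],[50,0]]
[[8,17],[11,15],[17,0],[32,15],[41,17],[42,15],[43,17],[45,9],[47,0],[48,18],[50,0]]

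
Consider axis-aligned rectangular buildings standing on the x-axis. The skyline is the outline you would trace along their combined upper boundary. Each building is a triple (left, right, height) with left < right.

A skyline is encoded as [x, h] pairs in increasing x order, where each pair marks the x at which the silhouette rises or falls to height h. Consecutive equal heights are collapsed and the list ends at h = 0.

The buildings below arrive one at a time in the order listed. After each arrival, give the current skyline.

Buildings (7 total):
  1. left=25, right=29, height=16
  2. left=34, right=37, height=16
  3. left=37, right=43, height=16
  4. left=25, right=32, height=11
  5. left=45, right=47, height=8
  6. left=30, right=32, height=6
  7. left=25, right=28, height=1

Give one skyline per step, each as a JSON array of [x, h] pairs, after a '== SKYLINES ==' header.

== SKYLINES ==
[[25,16],[29,0]]
[[25,16],[29,0],[34,16],[37,0]]
[[25,16],[29,0],[34,16],[43,0]]
[[25,16],[29,11],[32,0],[34,16],[43,0]]
[[25,16],[29,11],[32,0],[34,16],[43,0],[45,8],[47,0]]
[[25,16],[29,11],[32,0],[34,16],[43,0],[45,8],[47,0]]
[[25,16],[29,11],[32,0],[34,16],[43,0],[45,8],[47,0]]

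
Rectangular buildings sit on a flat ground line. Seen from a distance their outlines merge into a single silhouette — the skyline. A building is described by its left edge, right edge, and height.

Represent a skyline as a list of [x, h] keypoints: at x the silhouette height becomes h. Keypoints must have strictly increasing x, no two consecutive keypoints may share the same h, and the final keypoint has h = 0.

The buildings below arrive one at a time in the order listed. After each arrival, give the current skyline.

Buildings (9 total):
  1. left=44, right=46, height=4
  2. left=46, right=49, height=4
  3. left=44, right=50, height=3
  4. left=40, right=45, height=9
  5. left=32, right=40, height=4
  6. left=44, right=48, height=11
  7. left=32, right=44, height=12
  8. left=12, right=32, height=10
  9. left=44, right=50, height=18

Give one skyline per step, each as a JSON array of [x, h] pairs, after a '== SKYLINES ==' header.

== SKYLINES ==
[[44,4],[46,0]]
[[44,4],[49,0]]
[[44,4],[49,3],[50,0]]
[[40,9],[45,4],[49,3],[50,0]]
[[32,4],[40,9],[45,4],[49,3],[50,0]]
[[32,4],[40,9],[44,11],[48,4],[49,3],[50,0]]
[[32,12],[44,11],[48,4],[49,3],[50,0]]
[[12,10],[32,12],[44,11],[48,4],[49,3],[50,0]]
[[12,10],[32,12],[44,18],[50,0]]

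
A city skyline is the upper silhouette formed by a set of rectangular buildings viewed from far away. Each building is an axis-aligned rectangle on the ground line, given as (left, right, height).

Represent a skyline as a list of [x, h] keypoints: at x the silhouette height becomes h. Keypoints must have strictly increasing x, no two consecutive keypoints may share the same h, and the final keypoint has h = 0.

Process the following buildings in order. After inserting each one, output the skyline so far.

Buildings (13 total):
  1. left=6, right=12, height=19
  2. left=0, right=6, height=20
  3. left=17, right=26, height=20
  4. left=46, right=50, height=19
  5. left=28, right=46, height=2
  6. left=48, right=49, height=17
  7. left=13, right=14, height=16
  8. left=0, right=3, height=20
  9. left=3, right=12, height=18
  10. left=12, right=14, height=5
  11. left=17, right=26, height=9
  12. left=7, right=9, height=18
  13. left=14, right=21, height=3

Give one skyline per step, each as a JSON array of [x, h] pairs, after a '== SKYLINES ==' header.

== SKYLINES ==
[[6,19],[12,0]]
[[0,20],[6,19],[12,0]]
[[0,20],[6,19],[12,0],[17,20],[26,0]]
[[0,20],[6,19],[12,0],[17,20],[26,0],[46,19],[50,0]]
[[0,20],[6,19],[12,0],[17,20],[26,0],[28,2],[46,19],[50,0]]
[[0,20],[6,19],[12,0],[17,20],[26,0],[28,2],[46,19],[50,0]]
[[0,20],[6,19],[12,0],[13,16],[14,0],[17,20],[26,0],[28,2],[46,19],[50,0]]
[[0,20],[6,19],[12,0],[13,16],[14,0],[17,20],[26,0],[28,2],[46,19],[50,0]]
[[0,20],[6,19],[12,0],[13,16],[14,0],[17,20],[26,0],[28,2],[46,19],[50,0]]
[[0,20],[6,19],[12,5],[13,16],[14,0],[17,20],[26,0],[28,2],[46,19],[50,0]]
[[0,20],[6,19],[12,5],[13,16],[14,0],[17,20],[26,0],[28,2],[46,19],[50,0]]
[[0,20],[6,19],[12,5],[13,16],[14,0],[17,20],[26,0],[28,2],[46,19],[50,0]]
[[0,20],[6,19],[12,5],[13,16],[14,3],[17,20],[26,0],[28,2],[46,19],[50,0]]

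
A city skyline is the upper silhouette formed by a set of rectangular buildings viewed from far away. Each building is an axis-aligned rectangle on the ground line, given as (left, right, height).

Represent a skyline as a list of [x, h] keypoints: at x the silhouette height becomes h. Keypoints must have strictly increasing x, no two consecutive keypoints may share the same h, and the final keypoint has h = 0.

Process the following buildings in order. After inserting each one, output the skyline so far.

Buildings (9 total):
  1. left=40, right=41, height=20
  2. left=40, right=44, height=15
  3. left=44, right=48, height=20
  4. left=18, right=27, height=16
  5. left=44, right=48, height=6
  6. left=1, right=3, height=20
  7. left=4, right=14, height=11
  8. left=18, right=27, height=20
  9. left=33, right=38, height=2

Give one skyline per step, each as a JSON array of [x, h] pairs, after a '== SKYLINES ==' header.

== SKYLINES ==
[[40,20],[41,0]]
[[40,20],[41,15],[44,0]]
[[40,20],[41,15],[44,20],[48,0]]
[[18,16],[27,0],[40,20],[41,15],[44,20],[48,0]]
[[18,16],[27,0],[40,20],[41,15],[44,20],[48,0]]
[[1,20],[3,0],[18,16],[27,0],[40,20],[41,15],[44,20],[48,0]]
[[1,20],[3,0],[4,11],[14,0],[18,16],[27,0],[40,20],[41,15],[44,20],[48,0]]
[[1,20],[3,0],[4,11],[14,0],[18,20],[27,0],[40,20],[41,15],[44,20],[48,0]]
[[1,20],[3,0],[4,11],[14,0],[18,20],[27,0],[33,2],[38,0],[40,20],[41,15],[44,20],[48,0]]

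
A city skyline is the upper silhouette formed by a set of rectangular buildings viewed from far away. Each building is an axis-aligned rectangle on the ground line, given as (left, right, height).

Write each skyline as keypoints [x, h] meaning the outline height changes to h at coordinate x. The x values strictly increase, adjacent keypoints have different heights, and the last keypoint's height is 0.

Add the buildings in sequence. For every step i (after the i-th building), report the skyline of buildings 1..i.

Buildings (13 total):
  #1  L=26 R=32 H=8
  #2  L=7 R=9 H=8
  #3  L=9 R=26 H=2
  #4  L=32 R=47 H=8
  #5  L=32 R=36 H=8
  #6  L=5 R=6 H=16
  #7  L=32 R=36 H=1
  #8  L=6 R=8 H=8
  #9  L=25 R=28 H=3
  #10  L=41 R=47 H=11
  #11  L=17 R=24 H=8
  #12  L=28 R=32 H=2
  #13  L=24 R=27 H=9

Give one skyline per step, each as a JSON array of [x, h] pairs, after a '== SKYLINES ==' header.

== SKYLINES ==
[[26,8],[32,0]]
[[7,8],[9,0],[26,8],[32,0]]
[[7,8],[9,2],[26,8],[32,0]]
[[7,8],[9,2],[26,8],[47,0]]
[[7,8],[9,2],[26,8],[47,0]]
[[5,16],[6,0],[7,8],[9,2],[26,8],[47,0]]
[[5,16],[6,0],[7,8],[9,2],[26,8],[47,0]]
[[5,16],[6,8],[9,2],[26,8],[47,0]]
[[5,16],[6,8],[9,2],[25,3],[26,8],[47,0]]
[[5,16],[6,8],[9,2],[25,3],[26,8],[41,11],[47,0]]
[[5,16],[6,8],[9,2],[17,8],[24,2],[25,3],[26,8],[41,11],[47,0]]
[[5,16],[6,8],[9,2],[17,8],[24,2],[25,3],[26,8],[41,11],[47,0]]
[[5,16],[6,8],[9,2],[17,8],[24,9],[27,8],[41,11],[47,0]]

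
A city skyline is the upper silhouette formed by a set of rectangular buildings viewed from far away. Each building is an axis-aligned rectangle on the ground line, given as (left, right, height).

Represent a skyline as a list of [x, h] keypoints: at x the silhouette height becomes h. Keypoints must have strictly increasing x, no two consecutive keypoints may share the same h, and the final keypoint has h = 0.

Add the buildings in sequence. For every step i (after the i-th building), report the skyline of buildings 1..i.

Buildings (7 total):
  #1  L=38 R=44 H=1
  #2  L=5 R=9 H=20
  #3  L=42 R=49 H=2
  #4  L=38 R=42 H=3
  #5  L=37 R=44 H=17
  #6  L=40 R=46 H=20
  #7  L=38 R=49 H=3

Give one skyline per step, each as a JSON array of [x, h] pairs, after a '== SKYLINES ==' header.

== SKYLINES ==
[[38,1],[44,0]]
[[5,20],[9,0],[38,1],[44,0]]
[[5,20],[9,0],[38,1],[42,2],[49,0]]
[[5,20],[9,0],[38,3],[42,2],[49,0]]
[[5,20],[9,0],[37,17],[44,2],[49,0]]
[[5,20],[9,0],[37,17],[40,20],[46,2],[49,0]]
[[5,20],[9,0],[37,17],[40,20],[46,3],[49,0]]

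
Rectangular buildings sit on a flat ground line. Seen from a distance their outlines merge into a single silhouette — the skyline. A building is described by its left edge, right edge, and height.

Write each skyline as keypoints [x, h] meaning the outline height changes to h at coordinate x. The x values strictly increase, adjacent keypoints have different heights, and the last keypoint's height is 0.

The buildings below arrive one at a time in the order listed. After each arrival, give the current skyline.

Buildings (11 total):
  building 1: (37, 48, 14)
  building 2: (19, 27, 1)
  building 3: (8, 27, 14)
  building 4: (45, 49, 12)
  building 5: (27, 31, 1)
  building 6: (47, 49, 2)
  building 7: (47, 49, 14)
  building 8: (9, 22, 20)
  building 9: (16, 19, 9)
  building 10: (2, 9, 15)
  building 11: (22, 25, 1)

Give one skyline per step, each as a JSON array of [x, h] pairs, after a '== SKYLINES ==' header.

== SKYLINES ==
[[37,14],[48,0]]
[[19,1],[27,0],[37,14],[48,0]]
[[8,14],[27,0],[37,14],[48,0]]
[[8,14],[27,0],[37,14],[48,12],[49,0]]
[[8,14],[27,1],[31,0],[37,14],[48,12],[49,0]]
[[8,14],[27,1],[31,0],[37,14],[48,12],[49,0]]
[[8,14],[27,1],[31,0],[37,14],[49,0]]
[[8,14],[9,20],[22,14],[27,1],[31,0],[37,14],[49,0]]
[[8,14],[9,20],[22,14],[27,1],[31,0],[37,14],[49,0]]
[[2,15],[9,20],[22,14],[27,1],[31,0],[37,14],[49,0]]
[[2,15],[9,20],[22,14],[27,1],[31,0],[37,14],[49,0]]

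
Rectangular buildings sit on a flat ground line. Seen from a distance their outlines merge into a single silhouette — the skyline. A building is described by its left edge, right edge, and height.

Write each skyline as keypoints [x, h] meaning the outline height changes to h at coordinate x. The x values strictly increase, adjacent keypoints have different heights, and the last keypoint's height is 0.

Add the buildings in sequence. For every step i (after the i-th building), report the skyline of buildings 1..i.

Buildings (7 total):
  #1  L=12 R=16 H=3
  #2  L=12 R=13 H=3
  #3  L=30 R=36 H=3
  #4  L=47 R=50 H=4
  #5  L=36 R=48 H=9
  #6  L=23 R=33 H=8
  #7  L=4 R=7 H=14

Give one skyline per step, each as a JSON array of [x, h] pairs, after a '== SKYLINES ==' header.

== SKYLINES ==
[[12,3],[16,0]]
[[12,3],[16,0]]
[[12,3],[16,0],[30,3],[36,0]]
[[12,3],[16,0],[30,3],[36,0],[47,4],[50,0]]
[[12,3],[16,0],[30,3],[36,9],[48,4],[50,0]]
[[12,3],[16,0],[23,8],[33,3],[36,9],[48,4],[50,0]]
[[4,14],[7,0],[12,3],[16,0],[23,8],[33,3],[36,9],[48,4],[50,0]]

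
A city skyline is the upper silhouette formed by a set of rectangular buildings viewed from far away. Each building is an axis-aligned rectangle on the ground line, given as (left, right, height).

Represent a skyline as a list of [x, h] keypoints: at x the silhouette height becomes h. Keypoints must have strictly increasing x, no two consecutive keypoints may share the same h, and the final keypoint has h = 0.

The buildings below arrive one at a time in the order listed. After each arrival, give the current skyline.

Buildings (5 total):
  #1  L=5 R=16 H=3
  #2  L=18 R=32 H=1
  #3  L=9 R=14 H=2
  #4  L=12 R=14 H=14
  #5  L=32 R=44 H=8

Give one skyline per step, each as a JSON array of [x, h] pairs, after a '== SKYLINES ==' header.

== SKYLINES ==
[[5,3],[16,0]]
[[5,3],[16,0],[18,1],[32,0]]
[[5,3],[16,0],[18,1],[32,0]]
[[5,3],[12,14],[14,3],[16,0],[18,1],[32,0]]
[[5,3],[12,14],[14,3],[16,0],[18,1],[32,8],[44,0]]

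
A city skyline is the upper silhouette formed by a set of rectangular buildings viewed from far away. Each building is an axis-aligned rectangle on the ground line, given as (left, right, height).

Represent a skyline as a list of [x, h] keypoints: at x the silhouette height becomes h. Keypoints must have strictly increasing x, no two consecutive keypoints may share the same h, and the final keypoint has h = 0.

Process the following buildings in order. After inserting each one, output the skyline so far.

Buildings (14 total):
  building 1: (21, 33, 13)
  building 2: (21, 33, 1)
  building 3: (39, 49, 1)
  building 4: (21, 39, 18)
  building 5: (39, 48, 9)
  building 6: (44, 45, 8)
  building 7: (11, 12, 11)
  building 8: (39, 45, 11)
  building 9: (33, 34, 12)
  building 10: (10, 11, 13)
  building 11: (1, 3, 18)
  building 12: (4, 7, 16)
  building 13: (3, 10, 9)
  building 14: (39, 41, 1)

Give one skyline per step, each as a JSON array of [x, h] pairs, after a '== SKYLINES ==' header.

== SKYLINES ==
[[21,13],[33,0]]
[[21,13],[33,0]]
[[21,13],[33,0],[39,1],[49,0]]
[[21,18],[39,1],[49,0]]
[[21,18],[39,9],[48,1],[49,0]]
[[21,18],[39,9],[48,1],[49,0]]
[[11,11],[12,0],[21,18],[39,9],[48,1],[49,0]]
[[11,11],[12,0],[21,18],[39,11],[45,9],[48,1],[49,0]]
[[11,11],[12,0],[21,18],[39,11],[45,9],[48,1],[49,0]]
[[10,13],[11,11],[12,0],[21,18],[39,11],[45,9],[48,1],[49,0]]
[[1,18],[3,0],[10,13],[11,11],[12,0],[21,18],[39,11],[45,9],[48,1],[49,0]]
[[1,18],[3,0],[4,16],[7,0],[10,13],[11,11],[12,0],[21,18],[39,11],[45,9],[48,1],[49,0]]
[[1,18],[3,9],[4,16],[7,9],[10,13],[11,11],[12,0],[21,18],[39,11],[45,9],[48,1],[49,0]]
[[1,18],[3,9],[4,16],[7,9],[10,13],[11,11],[12,0],[21,18],[39,11],[45,9],[48,1],[49,0]]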